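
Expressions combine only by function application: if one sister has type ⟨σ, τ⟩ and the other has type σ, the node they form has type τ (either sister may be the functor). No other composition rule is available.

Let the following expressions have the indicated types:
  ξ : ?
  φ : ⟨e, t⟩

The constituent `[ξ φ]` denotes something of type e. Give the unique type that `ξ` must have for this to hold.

⟨⟨e, t⟩, e⟩

At [ξ φ] (required: e): φ is ⟨e, t⟩, which is not a function with range e; hence ξ is the functor — type ⟨⟨e, t⟩, e⟩.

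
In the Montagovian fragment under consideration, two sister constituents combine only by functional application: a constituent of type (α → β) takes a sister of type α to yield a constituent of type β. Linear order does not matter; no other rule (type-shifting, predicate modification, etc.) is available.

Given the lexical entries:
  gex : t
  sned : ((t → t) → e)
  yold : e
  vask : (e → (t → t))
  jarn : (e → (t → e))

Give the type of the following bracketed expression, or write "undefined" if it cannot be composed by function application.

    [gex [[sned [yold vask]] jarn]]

At [yold vask], vask : (e → (t → t)) takes yold : e, giving (t → t).
At [sned [yold vask]], sned : ((t → t) → e) takes [yold vask] : (t → t), giving e.
At [[sned [yold vask]] jarn], jarn : (e → (t → e)) takes [sned [yold vask]] : e, giving (t → e).
At [gex [[sned [yold vask]] jarn]], [[sned [yold vask]] jarn] : (t → e) takes gex : t, giving e.

e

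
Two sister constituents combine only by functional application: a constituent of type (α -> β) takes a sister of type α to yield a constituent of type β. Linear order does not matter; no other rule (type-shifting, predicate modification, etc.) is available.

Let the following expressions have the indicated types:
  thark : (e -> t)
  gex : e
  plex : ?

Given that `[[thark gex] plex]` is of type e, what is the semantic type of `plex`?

[[thark gex] plex] is required to be e. [thark gex] : t cannot yield e as functor, so plex : (t -> e).

(t -> e)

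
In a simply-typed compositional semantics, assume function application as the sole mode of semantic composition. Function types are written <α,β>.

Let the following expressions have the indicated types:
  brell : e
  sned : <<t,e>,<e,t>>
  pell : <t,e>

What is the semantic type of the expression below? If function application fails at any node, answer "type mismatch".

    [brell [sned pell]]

t

[sned pell] — sned of type <<t,e>,<e,t>> combines with pell of type <t,e>: type <e,t>.
[brell [sned pell]] — [sned pell] of type <e,t> combines with brell of type e: type t.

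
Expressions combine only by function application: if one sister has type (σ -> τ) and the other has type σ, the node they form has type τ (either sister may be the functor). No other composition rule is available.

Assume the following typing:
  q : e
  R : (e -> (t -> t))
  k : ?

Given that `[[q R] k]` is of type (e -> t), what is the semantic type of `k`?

((t -> t) -> (e -> t))

[[q R] k] must have type (e -> t). The sister [q R] has type (t -> t); that is not a function onto (e -> t), so k must be the functor, of type ((t -> t) -> (e -> t)).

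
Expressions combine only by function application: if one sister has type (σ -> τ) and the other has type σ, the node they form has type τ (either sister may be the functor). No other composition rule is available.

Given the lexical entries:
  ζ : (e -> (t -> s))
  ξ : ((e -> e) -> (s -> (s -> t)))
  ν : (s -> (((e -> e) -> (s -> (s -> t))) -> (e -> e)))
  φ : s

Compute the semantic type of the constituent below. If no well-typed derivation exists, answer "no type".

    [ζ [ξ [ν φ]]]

[ν φ] — ν of type (s -> (((e -> e) -> (s -> (s -> t))) -> (e -> e))) combines with φ of type s: type (((e -> e) -> (s -> (s -> t))) -> (e -> e)).
[ξ [ν φ]] — [ν φ] of type (((e -> e) -> (s -> (s -> t))) -> (e -> e)) combines with ξ of type ((e -> e) -> (s -> (s -> t))): type (e -> e).
[ζ [ξ [ν φ]]]: (e -> (t -> s)) with (e -> e) — neither is a function whose domain matches the other; composition fails here.

no type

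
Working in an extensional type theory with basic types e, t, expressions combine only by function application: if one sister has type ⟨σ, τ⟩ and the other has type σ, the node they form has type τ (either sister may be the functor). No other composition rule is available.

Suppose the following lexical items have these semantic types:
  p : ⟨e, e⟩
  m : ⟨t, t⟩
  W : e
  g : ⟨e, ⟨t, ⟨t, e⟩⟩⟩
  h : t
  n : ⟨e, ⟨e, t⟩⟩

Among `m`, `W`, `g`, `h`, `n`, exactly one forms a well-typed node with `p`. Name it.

m : ⟨t, t⟩ — p needs e; m needs t; neither fits.
W — combines: p : ⟨e, e⟩ takes W : e as argument, giving e.
g : ⟨e, ⟨t, ⟨t, e⟩⟩⟩ — p needs e; g needs e; neither fits.
h : t — p needs e; h needs nothing (atomic); neither fits.
n : ⟨e, ⟨e, t⟩⟩ — p needs e; n needs e; neither fits.

W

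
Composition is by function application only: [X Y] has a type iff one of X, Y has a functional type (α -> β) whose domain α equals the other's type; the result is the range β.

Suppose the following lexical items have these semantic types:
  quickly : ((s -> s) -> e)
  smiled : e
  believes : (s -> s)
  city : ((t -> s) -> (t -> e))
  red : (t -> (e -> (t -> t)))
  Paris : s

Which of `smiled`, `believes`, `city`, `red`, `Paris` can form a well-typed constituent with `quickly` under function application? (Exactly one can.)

smiled : e — quickly needs (s -> s); smiled needs nothing (atomic); neither fits.
believes — combines: quickly : ((s -> s) -> e) takes believes : (s -> s) as argument, giving e.
city : ((t -> s) -> (t -> e)) — quickly needs (s -> s); city needs (t -> s); neither fits.
red : (t -> (e -> (t -> t))) — quickly needs (s -> s); red needs t; neither fits.
Paris : s — quickly needs (s -> s); Paris needs nothing (atomic); neither fits.

believes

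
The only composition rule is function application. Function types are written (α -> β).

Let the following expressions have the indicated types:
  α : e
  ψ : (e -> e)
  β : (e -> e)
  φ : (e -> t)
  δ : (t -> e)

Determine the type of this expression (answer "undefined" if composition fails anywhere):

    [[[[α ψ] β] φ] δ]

[α ψ]: functor ψ : (e -> e), argument α : e; result e.
[[α ψ] β]: functor β : (e -> e), argument [α ψ] : e; result e.
[[[α ψ] β] φ]: functor φ : (e -> t), argument [[α ψ] β] : e; result t.
[[[[α ψ] β] φ] δ]: functor δ : (t -> e), argument [[[α ψ] β] φ] : t; result e.

e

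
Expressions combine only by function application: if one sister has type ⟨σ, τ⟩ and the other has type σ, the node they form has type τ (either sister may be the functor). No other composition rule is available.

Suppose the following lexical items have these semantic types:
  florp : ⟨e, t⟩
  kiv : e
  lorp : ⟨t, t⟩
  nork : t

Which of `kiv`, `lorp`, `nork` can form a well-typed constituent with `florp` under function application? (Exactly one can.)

kiv

kiv — combines: florp : ⟨e, t⟩ takes kiv : e as argument, giving t.
lorp : ⟨t, t⟩ — neither side's domain matches the other.
nork : t — neither side's domain matches the other.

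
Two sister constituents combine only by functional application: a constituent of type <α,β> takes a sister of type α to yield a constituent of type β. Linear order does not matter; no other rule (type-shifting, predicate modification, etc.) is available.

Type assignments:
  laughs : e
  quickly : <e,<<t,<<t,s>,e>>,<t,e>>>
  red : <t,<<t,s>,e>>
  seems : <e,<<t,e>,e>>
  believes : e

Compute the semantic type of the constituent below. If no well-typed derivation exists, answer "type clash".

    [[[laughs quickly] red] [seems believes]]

[laughs quickly]: quickly is <e,<<t,<<t,s>,e>>,<t,e>>>, laughs is e; result <<t,<<t,s>,e>>,<t,e>>.
[[laughs quickly] red]: [laughs quickly] is <<t,<<t,s>,e>>,<t,e>>, red is <t,<<t,s>,e>>; result <t,e>.
[seems believes]: seems is <e,<<t,e>,e>>, believes is e; result <<t,e>,e>.
[[[laughs quickly] red] [seems believes]]: [seems believes] is <<t,e>,e>, [[laughs quickly] red] is <t,e>; result e.

e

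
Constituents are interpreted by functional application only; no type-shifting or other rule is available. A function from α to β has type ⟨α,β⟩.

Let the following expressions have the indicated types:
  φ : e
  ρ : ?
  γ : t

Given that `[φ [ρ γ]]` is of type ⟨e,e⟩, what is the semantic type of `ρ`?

⟨t,⟨e,⟨e,e⟩⟩⟩

For [φ [ρ γ]] to have type ⟨e,e⟩ with φ of type e, [ρ γ] must be the function: [ρ γ] : ⟨e,⟨e,e⟩⟩.
For [ρ γ] to have type ⟨e,⟨e,e⟩⟩ with γ of type t, ρ must be the function: ρ : ⟨t,⟨e,⟨e,e⟩⟩⟩.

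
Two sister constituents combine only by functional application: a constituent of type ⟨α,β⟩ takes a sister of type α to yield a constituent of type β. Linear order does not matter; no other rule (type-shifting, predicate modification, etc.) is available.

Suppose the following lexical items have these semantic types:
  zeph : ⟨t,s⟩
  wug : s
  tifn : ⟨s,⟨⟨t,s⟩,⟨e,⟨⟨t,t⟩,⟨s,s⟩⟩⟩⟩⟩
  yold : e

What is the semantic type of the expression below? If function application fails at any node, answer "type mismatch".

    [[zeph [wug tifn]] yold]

[wug tifn]: tifn is ⟨s,⟨⟨t,s⟩,⟨e,⟨⟨t,t⟩,⟨s,s⟩⟩⟩⟩⟩, wug is s; result ⟨⟨t,s⟩,⟨e,⟨⟨t,t⟩,⟨s,s⟩⟩⟩⟩.
[zeph [wug tifn]]: [wug tifn] is ⟨⟨t,s⟩,⟨e,⟨⟨t,t⟩,⟨s,s⟩⟩⟩⟩, zeph is ⟨t,s⟩; result ⟨e,⟨⟨t,t⟩,⟨s,s⟩⟩⟩.
[[zeph [wug tifn]] yold]: [zeph [wug tifn]] is ⟨e,⟨⟨t,t⟩,⟨s,s⟩⟩⟩, yold is e; result ⟨⟨t,t⟩,⟨s,s⟩⟩.

⟨⟨t,t⟩,⟨s,s⟩⟩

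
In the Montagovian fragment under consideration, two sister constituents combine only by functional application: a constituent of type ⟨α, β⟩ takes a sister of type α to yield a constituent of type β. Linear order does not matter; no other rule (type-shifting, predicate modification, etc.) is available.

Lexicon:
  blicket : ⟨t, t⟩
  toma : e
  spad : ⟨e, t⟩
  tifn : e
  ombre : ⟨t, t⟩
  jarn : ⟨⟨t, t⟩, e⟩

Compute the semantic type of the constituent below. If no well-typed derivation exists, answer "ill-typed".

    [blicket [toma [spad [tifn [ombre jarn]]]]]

ill-typed

At [ombre jarn], jarn : ⟨⟨t, t⟩, e⟩ takes ombre : ⟨t, t⟩, giving e.
At [tifn [ombre jarn]]: neither e nor e can take the other as argument; the node is ill-typed.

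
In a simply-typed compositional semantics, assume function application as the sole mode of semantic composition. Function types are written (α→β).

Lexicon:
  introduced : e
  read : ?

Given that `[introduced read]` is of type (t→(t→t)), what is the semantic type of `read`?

(e→(t→(t→t)))

[introduced read] must have type (t→(t→t)). The sister introduced has type e; that is not a function onto (t→(t→t)), so read must be the functor, of type (e→(t→(t→t))).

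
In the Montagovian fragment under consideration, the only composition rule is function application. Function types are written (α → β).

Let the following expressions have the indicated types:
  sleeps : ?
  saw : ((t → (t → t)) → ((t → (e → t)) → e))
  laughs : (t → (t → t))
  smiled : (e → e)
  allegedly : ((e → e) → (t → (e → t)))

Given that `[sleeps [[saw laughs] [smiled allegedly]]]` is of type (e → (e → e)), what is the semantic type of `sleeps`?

At [sleeps [[saw laughs] [smiled allegedly]]] (required: (e → (e → e))): [[saw laughs] [smiled allegedly]] is e, which is not a function with range (e → (e → e)); hence sleeps is the functor — type (e → (e → (e → e))).

(e → (e → (e → e)))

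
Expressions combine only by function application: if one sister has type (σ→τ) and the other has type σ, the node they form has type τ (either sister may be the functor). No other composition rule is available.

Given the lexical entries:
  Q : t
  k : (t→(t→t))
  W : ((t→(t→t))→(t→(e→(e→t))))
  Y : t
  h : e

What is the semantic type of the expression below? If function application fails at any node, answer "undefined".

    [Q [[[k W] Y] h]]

[k W]: W is ((t→(t→t))→(t→(e→(e→t)))), k is (t→(t→t)); result (t→(e→(e→t))).
[[k W] Y]: [k W] is (t→(e→(e→t))), Y is t; result (e→(e→t)).
[[[k W] Y] h]: [[k W] Y] is (e→(e→t)), h is e; result (e→t).
At [Q [[[k W] Y] h]]: neither t nor (e→t) can take the other as argument; the node is ill-typed.

undefined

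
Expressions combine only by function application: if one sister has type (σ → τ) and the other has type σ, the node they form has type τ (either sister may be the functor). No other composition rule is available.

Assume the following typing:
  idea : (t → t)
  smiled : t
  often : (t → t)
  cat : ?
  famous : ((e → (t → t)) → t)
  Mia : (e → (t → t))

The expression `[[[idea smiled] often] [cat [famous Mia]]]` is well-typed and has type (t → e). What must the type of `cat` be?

(t → (t → (t → e)))

[[[idea smiled] often] [cat [famous Mia]]] must have type (t → e). The sister [[idea smiled] often] has type t; that is not a function onto (t → e), so [cat [famous Mia]] must be the functor, of type (t → (t → e)).
[cat [famous Mia]] must have type (t → (t → e)). The sister [famous Mia] has type t; that is not a function onto (t → (t → e)), so cat must be the functor, of type (t → (t → (t → e))).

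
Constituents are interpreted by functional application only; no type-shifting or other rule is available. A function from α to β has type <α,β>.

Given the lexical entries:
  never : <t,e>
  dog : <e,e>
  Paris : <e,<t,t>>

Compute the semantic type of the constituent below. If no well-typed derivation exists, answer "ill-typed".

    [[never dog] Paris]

[never dog]: <t,e> and <e,e> cannot combine by function application — type clash.

ill-typed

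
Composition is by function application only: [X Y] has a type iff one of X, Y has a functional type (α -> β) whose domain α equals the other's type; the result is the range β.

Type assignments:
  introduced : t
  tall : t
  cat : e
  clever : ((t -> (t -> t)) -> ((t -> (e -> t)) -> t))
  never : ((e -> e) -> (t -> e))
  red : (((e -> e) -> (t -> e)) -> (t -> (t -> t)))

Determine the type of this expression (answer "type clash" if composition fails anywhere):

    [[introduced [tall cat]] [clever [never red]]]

type clash

[tall cat]: t and e cannot combine by function application — type clash.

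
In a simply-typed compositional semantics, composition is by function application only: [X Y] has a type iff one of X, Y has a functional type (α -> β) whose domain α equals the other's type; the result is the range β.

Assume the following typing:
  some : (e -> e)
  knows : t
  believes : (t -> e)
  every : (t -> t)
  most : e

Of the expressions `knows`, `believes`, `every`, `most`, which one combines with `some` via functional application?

knows : t — some needs e; knows needs nothing (atomic); neither fits.
believes : (t -> e) — some needs e; believes needs t; neither fits.
every : (t -> t) — some needs e; every needs t; neither fits.
most — combines: some : (e -> e) takes most : e as argument, giving e.

most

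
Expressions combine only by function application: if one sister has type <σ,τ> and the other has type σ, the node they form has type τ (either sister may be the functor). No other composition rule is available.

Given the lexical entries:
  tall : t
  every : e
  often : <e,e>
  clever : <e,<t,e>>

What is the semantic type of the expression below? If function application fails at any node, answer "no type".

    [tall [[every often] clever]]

[every often]: functor often : <e,e>, argument every : e; result e.
[[every often] clever]: functor clever : <e,<t,e>>, argument [every often] : e; result <t,e>.
[tall [[every often] clever]]: functor [[every often] clever] : <t,e>, argument tall : t; result e.

e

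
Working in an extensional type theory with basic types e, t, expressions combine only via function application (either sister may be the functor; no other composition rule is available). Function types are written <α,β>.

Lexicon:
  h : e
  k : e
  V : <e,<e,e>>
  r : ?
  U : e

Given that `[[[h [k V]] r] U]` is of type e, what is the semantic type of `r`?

<e,<e,e>>

At [[[h [k V]] r] U] (required: e): U is e, which is not a function with range e; hence [[h [k V]] r] is the functor — type <e,e>.
At [[h [k V]] r] (required: <e,e>): [h [k V]] is e, which is not a function with range <e,e>; hence r is the functor — type <e,<e,e>>.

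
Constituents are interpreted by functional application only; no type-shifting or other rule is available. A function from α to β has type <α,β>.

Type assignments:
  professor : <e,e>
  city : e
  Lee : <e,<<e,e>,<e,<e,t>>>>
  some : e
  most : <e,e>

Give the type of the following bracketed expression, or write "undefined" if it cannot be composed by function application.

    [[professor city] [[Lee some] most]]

<e,t>

[professor city] — professor of type <e,e> combines with city of type e: type e.
[Lee some] — Lee of type <e,<<e,e>,<e,<e,t>>>> combines with some of type e: type <<e,e>,<e,<e,t>>>.
[[Lee some] most] — [Lee some] of type <<e,e>,<e,<e,t>>> combines with most of type <e,e>: type <e,<e,t>>.
[[professor city] [[Lee some] most]] — [[Lee some] most] of type <e,<e,t>> combines with [professor city] of type e: type <e,t>.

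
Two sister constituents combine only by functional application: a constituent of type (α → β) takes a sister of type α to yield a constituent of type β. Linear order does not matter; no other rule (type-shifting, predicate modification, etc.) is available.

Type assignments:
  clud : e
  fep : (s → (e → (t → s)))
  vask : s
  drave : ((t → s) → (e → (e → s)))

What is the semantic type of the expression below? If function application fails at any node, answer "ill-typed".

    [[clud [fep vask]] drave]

[fep vask] — fep of type (s → (e → (t → s))) combines with vask of type s: type (e → (t → s)).
[clud [fep vask]] — [fep vask] of type (e → (t → s)) combines with clud of type e: type (t → s).
[[clud [fep vask]] drave] — drave of type ((t → s) → (e → (e → s))) combines with [clud [fep vask]] of type (t → s): type (e → (e → s)).

(e → (e → s))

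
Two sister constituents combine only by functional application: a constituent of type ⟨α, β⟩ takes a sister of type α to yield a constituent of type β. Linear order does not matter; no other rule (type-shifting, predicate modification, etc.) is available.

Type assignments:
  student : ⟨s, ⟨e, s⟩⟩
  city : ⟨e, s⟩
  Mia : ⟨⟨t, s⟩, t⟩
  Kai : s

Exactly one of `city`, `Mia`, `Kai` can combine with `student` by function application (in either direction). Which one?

Kai

city : ⟨e, s⟩ — no; student wants s, and city wants e.
Mia : ⟨⟨t, s⟩, t⟩ — no; student wants s, and Mia wants ⟨t, s⟩.
Kai — combines: student : ⟨s, ⟨e, s⟩⟩ takes Kai : s as argument, giving ⟨e, s⟩.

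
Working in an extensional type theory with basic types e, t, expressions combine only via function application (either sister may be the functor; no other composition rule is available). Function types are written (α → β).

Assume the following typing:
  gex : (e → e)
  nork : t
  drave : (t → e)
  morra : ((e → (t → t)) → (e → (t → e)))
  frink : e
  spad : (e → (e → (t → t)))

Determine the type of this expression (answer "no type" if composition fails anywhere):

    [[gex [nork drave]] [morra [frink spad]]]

(t → e)

[nork drave]: (t → e) applied to t yields e.
[gex [nork drave]]: (e → e) applied to e yields e.
[frink spad]: (e → (e → (t → t))) applied to e yields (e → (t → t)).
[morra [frink spad]]: ((e → (t → t)) → (e → (t → e))) applied to (e → (t → t)) yields (e → (t → e)).
[[gex [nork drave]] [morra [frink spad]]]: (e → (t → e)) applied to e yields (t → e).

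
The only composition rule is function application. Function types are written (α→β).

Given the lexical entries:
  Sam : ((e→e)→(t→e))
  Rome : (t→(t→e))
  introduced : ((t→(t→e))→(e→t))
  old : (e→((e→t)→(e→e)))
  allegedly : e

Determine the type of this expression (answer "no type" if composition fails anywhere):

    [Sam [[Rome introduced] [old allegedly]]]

At [Rome introduced], introduced : ((t→(t→e))→(e→t)) takes Rome : (t→(t→e)), giving (e→t).
At [old allegedly], old : (e→((e→t)→(e→e))) takes allegedly : e, giving ((e→t)→(e→e)).
At [[Rome introduced] [old allegedly]], [old allegedly] : ((e→t)→(e→e)) takes [Rome introduced] : (e→t), giving (e→e).
At [Sam [[Rome introduced] [old allegedly]]], Sam : ((e→e)→(t→e)) takes [[Rome introduced] [old allegedly]] : (e→e), giving (t→e).

(t→e)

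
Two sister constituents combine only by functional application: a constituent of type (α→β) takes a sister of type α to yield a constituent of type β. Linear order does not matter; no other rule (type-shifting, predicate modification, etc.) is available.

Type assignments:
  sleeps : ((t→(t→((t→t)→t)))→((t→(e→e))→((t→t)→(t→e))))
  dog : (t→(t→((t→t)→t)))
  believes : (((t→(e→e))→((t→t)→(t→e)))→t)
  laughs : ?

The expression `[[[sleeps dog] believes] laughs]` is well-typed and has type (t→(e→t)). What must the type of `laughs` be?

(t→(t→(e→t)))

[[[sleeps dog] believes] laughs] is required to be (t→(e→t)). [[sleeps dog] believes] : t cannot yield (t→(e→t)) as functor, so laughs : (t→(t→(e→t))).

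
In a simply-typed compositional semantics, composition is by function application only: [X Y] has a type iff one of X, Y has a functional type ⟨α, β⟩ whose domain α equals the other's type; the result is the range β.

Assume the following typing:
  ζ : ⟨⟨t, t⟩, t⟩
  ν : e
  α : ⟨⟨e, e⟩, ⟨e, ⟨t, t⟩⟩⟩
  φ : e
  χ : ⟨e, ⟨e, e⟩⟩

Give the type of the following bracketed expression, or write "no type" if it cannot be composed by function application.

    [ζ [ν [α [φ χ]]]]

[φ χ]: χ is ⟨e, ⟨e, e⟩⟩, φ is e; result ⟨e, e⟩.
[α [φ χ]]: α is ⟨⟨e, e⟩, ⟨e, ⟨t, t⟩⟩⟩, [φ χ] is ⟨e, e⟩; result ⟨e, ⟨t, t⟩⟩.
[ν [α [φ χ]]]: [α [φ χ]] is ⟨e, ⟨t, t⟩⟩, ν is e; result ⟨t, t⟩.
[ζ [ν [α [φ χ]]]]: ζ is ⟨⟨t, t⟩, t⟩, [ν [α [φ χ]]] is ⟨t, t⟩; result t.

t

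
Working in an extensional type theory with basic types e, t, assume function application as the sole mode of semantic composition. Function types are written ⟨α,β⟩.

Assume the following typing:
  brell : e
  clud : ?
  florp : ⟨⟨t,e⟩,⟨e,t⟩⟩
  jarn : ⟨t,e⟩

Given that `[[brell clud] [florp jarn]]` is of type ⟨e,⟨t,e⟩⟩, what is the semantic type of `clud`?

At [[brell clud] [florp jarn]] (required: ⟨e,⟨t,e⟩⟩): [florp jarn] is ⟨e,t⟩, which is not a function with range ⟨e,⟨t,e⟩⟩; hence [brell clud] is the functor — type ⟨⟨e,t⟩,⟨e,⟨t,e⟩⟩⟩.
At [brell clud] (required: ⟨⟨e,t⟩,⟨e,⟨t,e⟩⟩⟩): brell is e, which is not a function with range ⟨⟨e,t⟩,⟨e,⟨t,e⟩⟩⟩; hence clud is the functor — type ⟨e,⟨⟨e,t⟩,⟨e,⟨t,e⟩⟩⟩⟩.

⟨e,⟨⟨e,t⟩,⟨e,⟨t,e⟩⟩⟩⟩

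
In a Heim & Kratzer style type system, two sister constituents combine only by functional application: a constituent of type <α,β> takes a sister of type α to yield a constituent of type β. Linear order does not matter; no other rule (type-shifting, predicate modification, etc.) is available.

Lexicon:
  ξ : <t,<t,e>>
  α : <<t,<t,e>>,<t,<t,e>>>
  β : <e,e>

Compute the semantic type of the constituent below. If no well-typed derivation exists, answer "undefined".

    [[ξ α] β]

[ξ α]: functor α : <<t,<t,e>>,<t,<t,e>>>, argument ξ : <t,<t,e>>; result <t,<t,e>>.
[[ξ α] β]: <t,<t,e>> and <e,e> cannot combine by function application — type clash.

undefined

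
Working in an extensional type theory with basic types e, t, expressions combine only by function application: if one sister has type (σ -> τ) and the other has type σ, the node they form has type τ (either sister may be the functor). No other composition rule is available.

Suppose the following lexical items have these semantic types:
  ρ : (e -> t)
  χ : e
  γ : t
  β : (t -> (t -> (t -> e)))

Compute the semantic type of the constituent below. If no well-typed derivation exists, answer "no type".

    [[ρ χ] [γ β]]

(t -> e)

[ρ χ]: ρ is (e -> t), χ is e; result t.
[γ β]: β is (t -> (t -> (t -> e))), γ is t; result (t -> (t -> e)).
[[ρ χ] [γ β]]: [γ β] is (t -> (t -> e)), [ρ χ] is t; result (t -> e).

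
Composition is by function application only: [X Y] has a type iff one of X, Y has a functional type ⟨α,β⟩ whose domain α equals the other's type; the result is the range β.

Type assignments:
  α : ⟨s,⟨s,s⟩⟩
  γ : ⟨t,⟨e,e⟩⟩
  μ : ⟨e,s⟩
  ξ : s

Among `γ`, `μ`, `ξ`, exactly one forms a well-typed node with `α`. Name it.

γ : ⟨t,⟨e,e⟩⟩ — neither side's domain matches the other.
μ : ⟨e,s⟩ — neither side's domain matches the other.
ξ — combines: α : ⟨s,⟨s,s⟩⟩ takes ξ : s as argument, giving ⟨s,s⟩.

ξ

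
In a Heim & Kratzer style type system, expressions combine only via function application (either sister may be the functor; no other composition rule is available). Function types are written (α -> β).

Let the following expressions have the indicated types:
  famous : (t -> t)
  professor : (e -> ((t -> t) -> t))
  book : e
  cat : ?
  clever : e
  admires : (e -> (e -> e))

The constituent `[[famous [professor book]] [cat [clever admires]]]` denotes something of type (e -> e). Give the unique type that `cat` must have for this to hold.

For [[famous [professor book]] [cat [clever admires]]] to have type (e -> e) with [famous [professor book]] of type t, [cat [clever admires]] must be the function: [cat [clever admires]] : (t -> (e -> e)).
For [cat [clever admires]] to have type (t -> (e -> e)) with [clever admires] of type (e -> e), cat must be the function: cat : ((e -> e) -> (t -> (e -> e))).

((e -> e) -> (t -> (e -> e)))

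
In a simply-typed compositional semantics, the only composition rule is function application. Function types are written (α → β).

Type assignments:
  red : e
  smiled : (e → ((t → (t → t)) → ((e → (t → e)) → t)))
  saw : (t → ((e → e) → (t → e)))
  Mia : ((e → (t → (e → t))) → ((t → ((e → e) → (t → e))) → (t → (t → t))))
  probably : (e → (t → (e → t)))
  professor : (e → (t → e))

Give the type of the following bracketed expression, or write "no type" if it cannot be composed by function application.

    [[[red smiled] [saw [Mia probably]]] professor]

t

[red smiled]: (e → ((t → (t → t)) → ((e → (t → e)) → t))) applied to e yields ((t → (t → t)) → ((e → (t → e)) → t)).
[Mia probably]: ((e → (t → (e → t))) → ((t → ((e → e) → (t → e))) → (t → (t → t)))) applied to (e → (t → (e → t))) yields ((t → ((e → e) → (t → e))) → (t → (t → t))).
[saw [Mia probably]]: ((t → ((e → e) → (t → e))) → (t → (t → t))) applied to (t → ((e → e) → (t → e))) yields (t → (t → t)).
[[red smiled] [saw [Mia probably]]]: ((t → (t → t)) → ((e → (t → e)) → t)) applied to (t → (t → t)) yields ((e → (t → e)) → t).
[[[red smiled] [saw [Mia probably]]] professor]: ((e → (t → e)) → t) applied to (e → (t → e)) yields t.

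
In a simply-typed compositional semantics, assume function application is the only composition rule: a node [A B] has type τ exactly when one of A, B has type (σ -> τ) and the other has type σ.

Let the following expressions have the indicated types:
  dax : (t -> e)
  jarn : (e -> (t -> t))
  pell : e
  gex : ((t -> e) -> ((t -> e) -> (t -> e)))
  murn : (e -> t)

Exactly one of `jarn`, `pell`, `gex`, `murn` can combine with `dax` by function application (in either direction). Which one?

jarn : (e -> (t -> t)) — no; dax wants t, and jarn wants e.
pell : e — no; dax wants t, and pell wants nothing (atomic).
gex — combines: gex : ((t -> e) -> ((t -> e) -> (t -> e))) takes dax : (t -> e) as argument, giving ((t -> e) -> (t -> e)).
murn : (e -> t) — no; dax wants t, and murn wants e.

gex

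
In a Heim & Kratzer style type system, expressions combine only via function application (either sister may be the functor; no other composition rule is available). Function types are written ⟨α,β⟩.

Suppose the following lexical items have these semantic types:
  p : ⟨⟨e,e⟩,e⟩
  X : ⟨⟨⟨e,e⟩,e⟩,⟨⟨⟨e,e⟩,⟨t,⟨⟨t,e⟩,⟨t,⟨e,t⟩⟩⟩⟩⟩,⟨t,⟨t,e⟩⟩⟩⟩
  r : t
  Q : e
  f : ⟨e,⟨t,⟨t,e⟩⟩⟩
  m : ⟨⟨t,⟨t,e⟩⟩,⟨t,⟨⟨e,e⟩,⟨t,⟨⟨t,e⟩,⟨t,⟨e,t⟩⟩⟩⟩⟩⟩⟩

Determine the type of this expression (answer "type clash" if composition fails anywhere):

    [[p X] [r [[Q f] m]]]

At [p X], X : ⟨⟨⟨e,e⟩,e⟩,⟨⟨⟨e,e⟩,⟨t,⟨⟨t,e⟩,⟨t,⟨e,t⟩⟩⟩⟩⟩,⟨t,⟨t,e⟩⟩⟩⟩ takes p : ⟨⟨e,e⟩,e⟩, giving ⟨⟨⟨e,e⟩,⟨t,⟨⟨t,e⟩,⟨t,⟨e,t⟩⟩⟩⟩⟩,⟨t,⟨t,e⟩⟩⟩.
At [Q f], f : ⟨e,⟨t,⟨t,e⟩⟩⟩ takes Q : e, giving ⟨t,⟨t,e⟩⟩.
At [[Q f] m], m : ⟨⟨t,⟨t,e⟩⟩,⟨t,⟨⟨e,e⟩,⟨t,⟨⟨t,e⟩,⟨t,⟨e,t⟩⟩⟩⟩⟩⟩⟩ takes [Q f] : ⟨t,⟨t,e⟩⟩, giving ⟨t,⟨⟨e,e⟩,⟨t,⟨⟨t,e⟩,⟨t,⟨e,t⟩⟩⟩⟩⟩⟩.
At [r [[Q f] m]], [[Q f] m] : ⟨t,⟨⟨e,e⟩,⟨t,⟨⟨t,e⟩,⟨t,⟨e,t⟩⟩⟩⟩⟩⟩ takes r : t, giving ⟨⟨e,e⟩,⟨t,⟨⟨t,e⟩,⟨t,⟨e,t⟩⟩⟩⟩⟩.
At [[p X] [r [[Q f] m]]], [p X] : ⟨⟨⟨e,e⟩,⟨t,⟨⟨t,e⟩,⟨t,⟨e,t⟩⟩⟩⟩⟩,⟨t,⟨t,e⟩⟩⟩ takes [r [[Q f] m]] : ⟨⟨e,e⟩,⟨t,⟨⟨t,e⟩,⟨t,⟨e,t⟩⟩⟩⟩⟩, giving ⟨t,⟨t,e⟩⟩.

⟨t,⟨t,e⟩⟩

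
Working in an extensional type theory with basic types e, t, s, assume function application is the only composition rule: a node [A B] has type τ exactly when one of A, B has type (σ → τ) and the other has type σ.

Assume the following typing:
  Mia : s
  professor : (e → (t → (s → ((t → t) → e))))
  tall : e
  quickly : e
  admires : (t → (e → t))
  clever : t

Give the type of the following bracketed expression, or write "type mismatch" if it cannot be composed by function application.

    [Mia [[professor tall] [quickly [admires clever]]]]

((t → t) → e)

[professor tall]: (e → (t → (s → ((t → t) → e)))) applied to e yields (t → (s → ((t → t) → e))).
[admires clever]: (t → (e → t)) applied to t yields (e → t).
[quickly [admires clever]]: (e → t) applied to e yields t.
[[professor tall] [quickly [admires clever]]]: (t → (s → ((t → t) → e))) applied to t yields (s → ((t → t) → e)).
[Mia [[professor tall] [quickly [admires clever]]]]: (s → ((t → t) → e)) applied to s yields ((t → t) → e).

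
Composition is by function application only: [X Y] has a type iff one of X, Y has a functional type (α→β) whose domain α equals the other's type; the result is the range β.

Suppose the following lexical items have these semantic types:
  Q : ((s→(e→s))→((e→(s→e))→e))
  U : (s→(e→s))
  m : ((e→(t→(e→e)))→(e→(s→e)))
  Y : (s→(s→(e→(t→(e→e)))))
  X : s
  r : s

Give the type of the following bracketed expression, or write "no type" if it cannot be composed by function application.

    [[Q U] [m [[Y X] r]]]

e

[Q U]: ((s→(e→s))→((e→(s→e))→e)) applied to (s→(e→s)) yields ((e→(s→e))→e).
[Y X]: (s→(s→(e→(t→(e→e))))) applied to s yields (s→(e→(t→(e→e)))).
[[Y X] r]: (s→(e→(t→(e→e)))) applied to s yields (e→(t→(e→e))).
[m [[Y X] r]]: ((e→(t→(e→e)))→(e→(s→e))) applied to (e→(t→(e→e))) yields (e→(s→e)).
[[Q U] [m [[Y X] r]]]: ((e→(s→e))→e) applied to (e→(s→e)) yields e.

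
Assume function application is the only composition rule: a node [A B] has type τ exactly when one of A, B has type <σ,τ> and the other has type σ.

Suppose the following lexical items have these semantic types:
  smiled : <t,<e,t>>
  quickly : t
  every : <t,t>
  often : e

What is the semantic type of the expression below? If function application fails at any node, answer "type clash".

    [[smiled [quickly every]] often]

[quickly every] — every of type <t,t> combines with quickly of type t: type t.
[smiled [quickly every]] — smiled of type <t,<e,t>> combines with [quickly every] of type t: type <e,t>.
[[smiled [quickly every]] often] — [smiled [quickly every]] of type <e,t> combines with often of type e: type t.

t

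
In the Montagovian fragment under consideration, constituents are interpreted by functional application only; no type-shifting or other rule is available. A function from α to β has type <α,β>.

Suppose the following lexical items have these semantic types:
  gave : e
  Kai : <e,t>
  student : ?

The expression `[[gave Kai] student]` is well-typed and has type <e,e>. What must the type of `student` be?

[[gave Kai] student] is required to be <e,e>. [gave Kai] : t cannot yield <e,e> as functor, so student : <t,<e,e>>.

<t,<e,e>>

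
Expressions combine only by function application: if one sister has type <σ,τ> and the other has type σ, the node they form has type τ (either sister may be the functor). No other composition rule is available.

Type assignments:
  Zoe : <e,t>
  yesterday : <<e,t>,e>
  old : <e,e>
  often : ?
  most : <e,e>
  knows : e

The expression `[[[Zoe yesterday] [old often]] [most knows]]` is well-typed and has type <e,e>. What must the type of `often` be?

[[[Zoe yesterday] [old often]] [most knows]] is required to be <e,e>. [most knows] : e cannot yield <e,e> as functor, so [[Zoe yesterday] [old often]] : <e,<e,e>>.
[[Zoe yesterday] [old often]] is required to be <e,<e,e>>. [Zoe yesterday] : e cannot yield <e,<e,e>> as functor, so [old often] : <e,<e,<e,e>>>.
[old often] is required to be <e,<e,<e,e>>>. old : <e,e> cannot yield <e,<e,<e,e>>> as functor, so often : <<e,e>,<e,<e,<e,e>>>>.

<<e,e>,<e,<e,<e,e>>>>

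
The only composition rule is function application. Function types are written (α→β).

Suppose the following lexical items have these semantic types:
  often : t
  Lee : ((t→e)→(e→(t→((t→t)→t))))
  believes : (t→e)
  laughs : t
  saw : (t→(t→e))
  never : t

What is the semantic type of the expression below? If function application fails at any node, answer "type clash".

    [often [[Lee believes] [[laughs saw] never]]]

[Lee believes]: functor Lee : ((t→e)→(e→(t→((t→t)→t)))), argument believes : (t→e); result (e→(t→((t→t)→t))).
[laughs saw]: functor saw : (t→(t→e)), argument laughs : t; result (t→e).
[[laughs saw] never]: functor [laughs saw] : (t→e), argument never : t; result e.
[[Lee believes] [[laughs saw] never]]: functor [Lee believes] : (e→(t→((t→t)→t))), argument [[laughs saw] never] : e; result (t→((t→t)→t)).
[often [[Lee believes] [[laughs saw] never]]]: functor [[Lee believes] [[laughs saw] never]] : (t→((t→t)→t)), argument often : t; result ((t→t)→t).

((t→t)→t)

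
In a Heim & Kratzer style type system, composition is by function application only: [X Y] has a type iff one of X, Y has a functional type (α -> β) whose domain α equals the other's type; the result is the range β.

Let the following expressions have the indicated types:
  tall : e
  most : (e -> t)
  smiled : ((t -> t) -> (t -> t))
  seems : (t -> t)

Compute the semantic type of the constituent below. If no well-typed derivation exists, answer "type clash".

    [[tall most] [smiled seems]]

At [tall most], most : (e -> t) takes tall : e, giving t.
At [smiled seems], smiled : ((t -> t) -> (t -> t)) takes seems : (t -> t), giving (t -> t).
At [[tall most] [smiled seems]], [smiled seems] : (t -> t) takes [tall most] : t, giving t.

t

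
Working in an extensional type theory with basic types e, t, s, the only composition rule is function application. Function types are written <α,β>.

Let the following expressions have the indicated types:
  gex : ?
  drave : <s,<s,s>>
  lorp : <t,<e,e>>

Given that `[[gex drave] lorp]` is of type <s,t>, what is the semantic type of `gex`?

For [[gex drave] lorp] to have type <s,t> with lorp of type <t,<e,e>>, [gex drave] must be the function: [gex drave] : <<t,<e,e>>,<s,t>>.
For [gex drave] to have type <<t,<e,e>>,<s,t>> with drave of type <s,<s,s>>, gex must be the function: gex : <<s,<s,s>>,<<t,<e,e>>,<s,t>>>.

<<s,<s,s>>,<<t,<e,e>>,<s,t>>>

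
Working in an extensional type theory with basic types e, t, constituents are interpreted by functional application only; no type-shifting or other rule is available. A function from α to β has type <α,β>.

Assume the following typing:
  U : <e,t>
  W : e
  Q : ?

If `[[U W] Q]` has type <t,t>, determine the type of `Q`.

<t,<t,t>>

[[U W] Q] must have type <t,t>. The sister [U W] has type t; that is not a function onto <t,t>, so Q must be the functor, of type <t,<t,t>>.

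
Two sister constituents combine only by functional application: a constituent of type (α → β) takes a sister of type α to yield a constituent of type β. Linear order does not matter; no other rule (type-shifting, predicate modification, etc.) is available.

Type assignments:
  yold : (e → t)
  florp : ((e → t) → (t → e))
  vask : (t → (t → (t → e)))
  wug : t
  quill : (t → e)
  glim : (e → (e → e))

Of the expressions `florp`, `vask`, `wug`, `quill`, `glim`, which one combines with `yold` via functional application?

florp

florp — combines: florp : ((e → t) → (t → e)) takes yold : (e → t) as argument, giving (t → e).
vask : (t → (t → (t → e))) — neither side's domain matches the other.
wug : t — neither side's domain matches the other.
quill : (t → e) — neither side's domain matches the other.
glim : (e → (e → e)) — neither side's domain matches the other.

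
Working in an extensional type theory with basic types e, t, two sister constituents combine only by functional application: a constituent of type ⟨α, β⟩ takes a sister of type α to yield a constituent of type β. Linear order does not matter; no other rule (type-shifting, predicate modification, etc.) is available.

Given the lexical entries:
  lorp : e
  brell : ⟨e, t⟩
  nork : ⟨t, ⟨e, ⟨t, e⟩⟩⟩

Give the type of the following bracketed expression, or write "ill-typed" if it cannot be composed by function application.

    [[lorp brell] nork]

At [lorp brell], brell : ⟨e, t⟩ takes lorp : e, giving t.
At [[lorp brell] nork], nork : ⟨t, ⟨e, ⟨t, e⟩⟩⟩ takes [lorp brell] : t, giving ⟨e, ⟨t, e⟩⟩.

⟨e, ⟨t, e⟩⟩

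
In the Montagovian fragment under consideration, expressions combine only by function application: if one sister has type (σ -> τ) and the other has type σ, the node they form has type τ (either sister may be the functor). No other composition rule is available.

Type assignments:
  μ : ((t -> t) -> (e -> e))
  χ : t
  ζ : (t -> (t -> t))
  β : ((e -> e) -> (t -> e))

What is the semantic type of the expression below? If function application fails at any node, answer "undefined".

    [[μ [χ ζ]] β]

(t -> e)

[χ ζ]: (t -> (t -> t)) applied to t yields (t -> t).
[μ [χ ζ]]: ((t -> t) -> (e -> e)) applied to (t -> t) yields (e -> e).
[[μ [χ ζ]] β]: ((e -> e) -> (t -> e)) applied to (e -> e) yields (t -> e).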